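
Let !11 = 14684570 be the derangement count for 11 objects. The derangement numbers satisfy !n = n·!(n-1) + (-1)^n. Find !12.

!12 = 12·14684570 + 1 = 176214841.

176214841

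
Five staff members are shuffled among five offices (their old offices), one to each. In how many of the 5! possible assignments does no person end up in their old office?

44

The subfactorial !5 = [5!/e] (nearest integer).
5! = 120, and 120/e ≈ 44.15, so !5 = 44.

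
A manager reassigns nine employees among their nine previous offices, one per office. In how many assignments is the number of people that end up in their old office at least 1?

Sum C(9,i)·!(9-i) for i = 1..9:
  i=1: C(9,1)·!8 = 9·14833 = 133497
  i=2: C(9,2)·!7 = 36·1854 = 66744
  i=3: C(9,3)·!6 = 84·265 = 22260
  i=4: C(9,4)·!5 = 126·44 = 5544
  i=5: C(9,5)·!4 = 126·9 = 1134
  i=6: C(9,6)·!3 = 84·2 = 168
  i=7: C(9,7)·!2 = 36·1 = 36
  i=8: C(9,8)·!1 = 9·0 = 0
  i=9: C(9,9)·!0 = 1·1 = 1
Total = 229384.

229384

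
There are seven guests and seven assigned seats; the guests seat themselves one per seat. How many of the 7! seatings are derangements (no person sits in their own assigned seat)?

!7 is the nearest integer to 7!/e.
7! = 5040, and 5040/e ≈ 1854.11, so !7 = 1854.

1854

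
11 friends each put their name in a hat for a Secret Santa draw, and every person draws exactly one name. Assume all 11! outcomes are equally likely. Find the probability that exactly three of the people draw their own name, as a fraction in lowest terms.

2119/34560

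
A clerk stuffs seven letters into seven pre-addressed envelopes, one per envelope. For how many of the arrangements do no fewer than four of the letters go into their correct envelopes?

92

# with exactly i fixed is C(7,i)·!(7-i); sum over i=4..7:
  i=4: C(7,4)·!3 = 35·2 = 70
  i=5: C(7,5)·!2 = 21·1 = 21
  i=6: C(7,6)·!1 = 7·0 = 0
  i=7: C(7,7)·!0 = 1·1 = 1
Total = 92.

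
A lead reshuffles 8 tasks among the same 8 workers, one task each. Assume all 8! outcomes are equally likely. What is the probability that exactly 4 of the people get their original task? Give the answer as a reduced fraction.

Favorable outcomes: C(8,4)·!4 = 70·9 = 630.
Total outcomes: 8! = 40320.
Probability = 630/40320 = 1/64.

1/64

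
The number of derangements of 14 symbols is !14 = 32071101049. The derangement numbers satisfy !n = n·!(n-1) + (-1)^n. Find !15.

481066515734

!15 = 15·32071101049 - 1 = 481066515734.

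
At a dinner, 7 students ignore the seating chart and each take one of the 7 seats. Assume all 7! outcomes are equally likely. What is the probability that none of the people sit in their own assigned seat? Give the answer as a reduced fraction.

Favorable outcomes: !7 = 1854.
Total outcomes: 7! = 5040.
Probability = 1854/5040 = 103/280.

103/280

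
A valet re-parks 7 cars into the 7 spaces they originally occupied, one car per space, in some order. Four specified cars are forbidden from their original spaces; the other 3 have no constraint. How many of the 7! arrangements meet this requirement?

Inclusion-exclusion on the 4 forbidden self-matches:
Σ_{j=0}^{4} (-1)^j C(4,j)(7-j)!
= C(4,0)·7! - C(4,1)·6! + C(4,2)·5! - C(4,3)·4! + C(4,4)·3!
= 5040 - 2880 + 720 - 96 + 6
= 2790

2790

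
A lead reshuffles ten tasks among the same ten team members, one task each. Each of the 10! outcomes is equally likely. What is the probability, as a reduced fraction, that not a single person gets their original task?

Favorable outcomes: !10 = 1334961.
Total outcomes: 10! = 3628800.
Probability = 1334961/3628800 = 16481/44800.

16481/44800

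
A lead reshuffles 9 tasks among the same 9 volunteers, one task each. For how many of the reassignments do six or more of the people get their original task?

205

Sum C(9,i)·!(9-i) for i = 6..9:
  i=6: C(9,6)·!3 = 84·2 = 168
  i=7: C(9,7)·!2 = 36·1 = 36
  i=8: C(9,8)·!1 = 9·0 = 0
  i=9: C(9,9)·!0 = 1·1 = 1
Total = 205.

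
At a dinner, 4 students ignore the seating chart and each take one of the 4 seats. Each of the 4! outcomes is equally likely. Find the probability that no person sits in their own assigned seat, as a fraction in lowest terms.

3/8

Favorable outcomes: !4 = 9.
Total outcomes: 4! = 24.
Probability = 9/24 = 3/8.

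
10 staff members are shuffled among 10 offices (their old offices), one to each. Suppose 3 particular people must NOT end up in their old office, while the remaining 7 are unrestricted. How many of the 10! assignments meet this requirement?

2656080

Inclusion-exclusion on the 3 forbidden self-matches:
Σ_{j=0}^{3} (-1)^j C(3,j)(10-j)!
= C(3,0)·10! - C(3,1)·9! + C(3,2)·8! - C(3,3)·7!
= 3628800 - 1088640 + 120960 - 5040
= 2656080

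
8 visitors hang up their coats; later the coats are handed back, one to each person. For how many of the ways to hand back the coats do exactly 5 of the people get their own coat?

Pick the 5 fixed positions: C(8,5) = 56 ways.
The other 3 form a derangement: !3 = 2.
Total: 56 × 2 = 112.

112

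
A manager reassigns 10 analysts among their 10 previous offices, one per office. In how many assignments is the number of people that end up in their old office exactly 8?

45

Pick the 8 fixed positions: C(10,8) = 45 ways.
The other 2 form a derangement: !2 = 1.
Total: 45 × 1 = 45.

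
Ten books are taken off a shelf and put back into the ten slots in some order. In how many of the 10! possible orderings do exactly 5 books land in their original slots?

11088

Pick the 5 fixed positions: C(10,5) = 252 ways.
The remaining 5 must be deranged: !5 = 44.
Total: 252 × 44 = 11088.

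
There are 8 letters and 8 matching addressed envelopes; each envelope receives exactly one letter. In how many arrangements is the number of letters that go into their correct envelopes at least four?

771

# with exactly i fixed is C(8,i)·!(8-i); sum over i=4..8:
  i=4: C(8,4)·!4 = 70·9 = 630
  i=5: C(8,5)·!3 = 56·2 = 112
  i=6: C(8,6)·!2 = 28·1 = 28
  i=7: C(8,7)·!1 = 8·0 = 0
  i=8: C(8,8)·!0 = 1·1 = 1
Total = 771.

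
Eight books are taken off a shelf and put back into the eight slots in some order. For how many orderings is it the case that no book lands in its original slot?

!8 is the nearest integer to 8!/e.
8! = 40320, and 40320/e ≈ 14832.90, so !8 = 14833.

14833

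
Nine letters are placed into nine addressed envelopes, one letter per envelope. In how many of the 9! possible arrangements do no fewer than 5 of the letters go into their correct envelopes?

Sum C(9,i)·!(9-i) for i = 5..9:
  i=5: C(9,5)·!4 = 126·9 = 1134
  i=6: C(9,6)·!3 = 84·2 = 168
  i=7: C(9,7)·!2 = 36·1 = 36
  i=8: C(9,8)·!1 = 9·0 = 0
  i=9: C(9,9)·!0 = 1·1 = 1
Total = 1339.

1339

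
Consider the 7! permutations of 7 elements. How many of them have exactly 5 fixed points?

21

Pick the 5 fixed positions: C(7,5) = 21 ways.
The remaining 2 must be deranged: !2 = 1.
Total: 21 × 1 = 21.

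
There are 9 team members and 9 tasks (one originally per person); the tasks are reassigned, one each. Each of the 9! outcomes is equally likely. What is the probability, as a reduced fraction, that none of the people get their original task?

Favorable outcomes: !9 = 133496.
Total outcomes: 9! = 362880.
Probability = 133496/362880 = 16687/45360.

16687/45360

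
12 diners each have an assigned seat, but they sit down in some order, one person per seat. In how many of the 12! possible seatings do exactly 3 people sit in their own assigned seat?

29369120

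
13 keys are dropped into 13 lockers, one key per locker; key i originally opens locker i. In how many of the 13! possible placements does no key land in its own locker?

The number of derangements of 13 is !13 = Σ_{k=0}^{13} (-1)^k·13!/k!
= 13! - 13!/1! + 13!/2! - 13!/3! + 13!/4! - 13!/5! + 13!/6! - 13!/7! + 13!/8! - 13!/9! + 13!/10! - 13!/11! + 13!/12! - 13!/13!
= 6227020800 - 6227020800 + 3113510400 - 1037836800 + 259459200 - 51891840 + 8648640 - 1235520 + 154440 - 17160 + 1716 - 156 + 13 - 1
= 2290792932

2290792932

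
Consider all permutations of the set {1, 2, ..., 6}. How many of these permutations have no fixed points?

265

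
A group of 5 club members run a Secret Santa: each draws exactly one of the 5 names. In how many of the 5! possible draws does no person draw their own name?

Recurrence: !5 = 4·(!4 + !3).
!5 = 4·(9 + 2) = 4·11 = 44

44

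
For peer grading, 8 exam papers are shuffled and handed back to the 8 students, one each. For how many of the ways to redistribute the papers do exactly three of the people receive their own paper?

2464

Pick the 3 fixed positions: C(8,3) = 56 ways.
The remaining 5 must be deranged: !5 = 44.
Total: 56 × 44 = 2464.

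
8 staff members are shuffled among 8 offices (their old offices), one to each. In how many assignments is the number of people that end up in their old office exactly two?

Choose which 2 of the 8 are fixed: C(8,2) = 28.
The other 6 form a derangement: !6 = 265.
Total: 28 × 265 = 7420.

7420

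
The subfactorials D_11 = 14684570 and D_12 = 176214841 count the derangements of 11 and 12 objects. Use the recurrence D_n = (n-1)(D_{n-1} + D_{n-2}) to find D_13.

2290792932

D_13 = (13-1)·(D_12 + D_11) = 12·(176214841 + 14684570) = 12·190899411 = 2290792932.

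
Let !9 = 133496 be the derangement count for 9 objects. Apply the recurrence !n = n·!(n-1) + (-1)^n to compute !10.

1334961

!10 = 10·133496 + 1 = 1334961.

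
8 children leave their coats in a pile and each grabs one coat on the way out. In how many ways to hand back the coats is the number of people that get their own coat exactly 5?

Choose which 5 of the 8 are fixed: C(8,5) = 56.
The remaining 3 must be deranged: !3 = 2.
Total: 56 × 2 = 112.

112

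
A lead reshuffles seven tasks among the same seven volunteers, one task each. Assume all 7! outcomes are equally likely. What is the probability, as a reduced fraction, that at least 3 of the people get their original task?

Favorable outcomes: Σ_{i≥3} C(7,i)·!(7-i) = 35·9 + 35·2 + 21·1 + 7·0 + 1·1 = 407.
Total outcomes: 7! = 5040.
Probability = 407/5040 = 407/5040.

407/5040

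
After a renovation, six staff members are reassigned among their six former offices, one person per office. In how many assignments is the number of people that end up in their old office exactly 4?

15

Choose which 4 of the 6 are fixed: C(6,4) = 15.
The other 2 form a derangement: !2 = 1.
Total: 15 × 1 = 15.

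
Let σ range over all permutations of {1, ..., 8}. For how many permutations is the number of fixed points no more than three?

39549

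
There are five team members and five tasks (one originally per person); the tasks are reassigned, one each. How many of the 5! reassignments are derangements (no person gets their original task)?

Use !n = n·!(n-1) + (-1)^n.
!5 = 5·9 - 1 = 44

44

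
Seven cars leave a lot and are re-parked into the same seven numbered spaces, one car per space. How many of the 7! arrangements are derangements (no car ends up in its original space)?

1854

Use !n = (n-1)(!(n-1) + !(n-2)).
!7 = 6·(265 + 44) = 6·309 = 1854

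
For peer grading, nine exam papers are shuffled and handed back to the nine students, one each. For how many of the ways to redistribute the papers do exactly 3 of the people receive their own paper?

Pick the 3 fixed positions: C(9,3) = 84 ways.
The other 6 form a derangement: !6 = 265.
Total: 84 × 265 = 22260.

22260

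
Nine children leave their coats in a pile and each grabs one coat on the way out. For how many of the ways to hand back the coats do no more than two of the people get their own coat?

# with exactly i fixed is C(9,i)·!(9-i); sum over i=0..2:
  i=0: C(9,0)·!9 = 1·133496 = 133496
  i=1: C(9,1)·!8 = 9·14833 = 133497
  i=2: C(9,2)·!7 = 36·1854 = 66744
Total = 333737.

333737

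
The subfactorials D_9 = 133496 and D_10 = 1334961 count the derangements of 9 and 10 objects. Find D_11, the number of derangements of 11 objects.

14684570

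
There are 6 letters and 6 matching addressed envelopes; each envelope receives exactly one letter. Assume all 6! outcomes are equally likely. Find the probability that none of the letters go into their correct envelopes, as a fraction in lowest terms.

Favorable outcomes: !6 = 265.
Total outcomes: 6! = 720.
Probability = 265/720 = 53/144.

53/144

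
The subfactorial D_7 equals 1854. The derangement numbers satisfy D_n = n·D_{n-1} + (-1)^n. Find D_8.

D_8 = 8·1854 + 1 = 14833.

14833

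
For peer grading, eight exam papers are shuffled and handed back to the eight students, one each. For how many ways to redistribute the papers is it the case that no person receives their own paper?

14833

The subfactorial !8 = [8!/e] (nearest integer).
8! = 40320, and 40320/e ≈ 14832.90, so !8 = 14833.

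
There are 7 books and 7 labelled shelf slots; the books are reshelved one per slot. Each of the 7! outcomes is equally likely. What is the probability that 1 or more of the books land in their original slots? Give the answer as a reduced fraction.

177/280

Favorable outcomes: Σ_{i≥1} C(7,i)·!(7-i) = 7·265 + 21·44 + 35·9 + 35·2 + 21·1 + 7·0 + 1·1 = 3186.
Total outcomes: 7! = 5040.
Probability = 3186/5040 = 177/280.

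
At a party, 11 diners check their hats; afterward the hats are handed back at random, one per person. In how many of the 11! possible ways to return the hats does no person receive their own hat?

14684570

The subfactorial !11 = [11!/e] (nearest integer).
11! = 39916800, and 39916800/e ≈ 14684570.08, so !11 = 14684570.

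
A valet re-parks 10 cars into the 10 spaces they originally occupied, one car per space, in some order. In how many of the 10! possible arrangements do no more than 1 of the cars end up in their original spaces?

# with exactly i fixed is C(10,i)·!(10-i); sum over i=0..1:
  i=0: C(10,0)·!10 = 1·1334961 = 1334961
  i=1: C(10,1)·!9 = 10·133496 = 1334960
Total = 2669921.

2669921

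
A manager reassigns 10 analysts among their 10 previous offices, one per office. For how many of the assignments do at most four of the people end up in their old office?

# with exactly i fixed is C(10,i)·!(10-i); sum over i=0..4:
  i=0: C(10,0)·!10 = 1·1334961 = 1334961
  i=1: C(10,1)·!9 = 10·133496 = 1334960
  i=2: C(10,2)·!8 = 45·14833 = 667485
  i=3: C(10,3)·!7 = 120·1854 = 222480
  i=4: C(10,4)·!6 = 210·265 = 55650
Total = 3615536.

3615536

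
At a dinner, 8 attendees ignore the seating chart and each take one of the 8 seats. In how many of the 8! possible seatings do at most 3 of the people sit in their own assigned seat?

# with exactly i fixed is C(8,i)·!(8-i); sum over i=0..3:
  i=0: C(8,0)·!8 = 1·14833 = 14833
  i=1: C(8,1)·!7 = 8·1854 = 14832
  i=2: C(8,2)·!6 = 28·265 = 7420
  i=3: C(8,3)·!5 = 56·44 = 2464
Total = 39549.

39549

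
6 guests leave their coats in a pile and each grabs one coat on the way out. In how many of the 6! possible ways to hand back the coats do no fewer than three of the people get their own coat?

56

Sum C(6,i)·!(6-i) for i = 3..6:
  i=3: C(6,3)·!3 = 20·2 = 40
  i=4: C(6,4)·!2 = 15·1 = 15
  i=5: C(6,5)·!1 = 6·0 = 0
  i=6: C(6,6)·!0 = 1·1 = 1
Total = 56.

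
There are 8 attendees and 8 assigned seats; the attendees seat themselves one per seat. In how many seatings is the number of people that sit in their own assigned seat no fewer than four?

771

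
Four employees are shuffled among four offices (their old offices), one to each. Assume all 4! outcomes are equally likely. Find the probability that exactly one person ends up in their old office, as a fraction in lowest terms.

Favorable outcomes: C(4,1)·!3 = 4·2 = 8.
Total outcomes: 4! = 24.
Probability = 8/24 = 1/3.

1/3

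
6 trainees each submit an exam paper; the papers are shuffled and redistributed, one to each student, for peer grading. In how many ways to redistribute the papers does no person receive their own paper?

Use !n = n·!(n-1) + (-1)^n.
!6 = 6·44 + 1 = 265

265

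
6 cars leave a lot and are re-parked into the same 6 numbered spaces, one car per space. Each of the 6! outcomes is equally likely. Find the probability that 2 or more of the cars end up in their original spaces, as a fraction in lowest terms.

191/720

Favorable outcomes: Σ_{i≥2} C(6,i)·!(6-i) = 15·9 + 20·2 + 15·1 + 6·0 + 1·1 = 191.
Total outcomes: 6! = 720.
Probability = 191/720 = 191/720.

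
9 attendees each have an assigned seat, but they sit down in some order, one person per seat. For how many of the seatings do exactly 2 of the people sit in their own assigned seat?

Pick the 2 fixed positions: C(9,2) = 36 ways.
The other 7 form a derangement: !7 = 1854.
Total: 36 × 1854 = 66744.

66744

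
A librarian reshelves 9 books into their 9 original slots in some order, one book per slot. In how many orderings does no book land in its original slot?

133496

!9 = 9! · Σ_{k=0}^{9} (-1)^k/k!
= 9! - 9!/1! + 9!/2! - 9!/3! + 9!/4! - 9!/5! + 9!/6! - 9!/7! + 9!/8! - 9!/9!
= 362880 - 362880 + 181440 - 60480 + 15120 - 3024 + 504 - 72 + 9 - 1
= 133496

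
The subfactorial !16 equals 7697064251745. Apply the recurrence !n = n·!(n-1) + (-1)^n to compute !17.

130850092279664

!17 = 17·7697064251745 - 1 = 130850092279664.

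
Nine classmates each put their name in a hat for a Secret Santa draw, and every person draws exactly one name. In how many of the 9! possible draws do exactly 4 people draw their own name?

Choose which 4 of the 9 are fixed: C(9,4) = 126.
The other 5 form a derangement: !5 = 44.
Total: 126 × 44 = 5544.

5544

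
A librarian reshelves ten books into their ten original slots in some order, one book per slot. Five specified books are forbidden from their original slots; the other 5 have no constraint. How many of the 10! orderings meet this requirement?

2170680

Let A_j be the event that the j-th constrained one is fixed. By inclusion-exclusion over the 5 events:
Σ_{j=0}^{5} (-1)^j C(5,j)(10-j)!
= C(5,0)·10! - C(5,1)·9! + C(5,2)·8! - C(5,3)·7! + C(5,4)·6! - C(5,5)·5!
= 3628800 - 1814400 + 403200 - 50400 + 3600 - 120
= 2170680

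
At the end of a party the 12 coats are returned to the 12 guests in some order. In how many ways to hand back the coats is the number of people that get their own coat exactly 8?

4455

Choose which 8 of the 12 are fixed: C(12,8) = 495.
The other 4 form a derangement: !4 = 9.
Total: 495 × 9 = 4455.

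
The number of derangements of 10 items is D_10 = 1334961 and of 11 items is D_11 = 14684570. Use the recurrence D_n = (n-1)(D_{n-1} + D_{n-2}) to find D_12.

D_12 = (12-1)·(D_11 + D_10) = 11·(14684570 + 1334961) = 11·16019531 = 176214841.

176214841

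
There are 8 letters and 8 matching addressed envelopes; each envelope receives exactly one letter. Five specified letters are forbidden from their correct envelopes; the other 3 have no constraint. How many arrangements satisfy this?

Inclusion-exclusion on the 5 forbidden self-matches:
Σ_{j=0}^{5} (-1)^j C(5,j)(8-j)!
= C(5,0)·8! - C(5,1)·7! + C(5,2)·6! - C(5,3)·5! + C(5,4)·4! - C(5,5)·3!
= 40320 - 25200 + 7200 - 1200 + 120 - 6
= 21234

21234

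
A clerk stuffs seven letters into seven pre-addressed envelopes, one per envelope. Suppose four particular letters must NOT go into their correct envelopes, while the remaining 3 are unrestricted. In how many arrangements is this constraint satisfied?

Let A_j be the event that the j-th constrained one is fixed. By inclusion-exclusion over the 4 events:
Σ_{j=0}^{4} (-1)^j C(4,j)(7-j)!
= C(4,0)·7! - C(4,1)·6! + C(4,2)·5! - C(4,3)·4! + C(4,4)·3!
= 5040 - 2880 + 720 - 96 + 6
= 2790

2790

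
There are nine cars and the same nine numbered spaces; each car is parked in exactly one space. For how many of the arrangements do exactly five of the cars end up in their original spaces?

1134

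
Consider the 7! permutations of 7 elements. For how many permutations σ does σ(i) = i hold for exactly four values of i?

70

Choose which 4 of the 7 are fixed: C(7,4) = 35.
The other 3 form a derangement: !3 = 2.
Total: 35 × 2 = 70.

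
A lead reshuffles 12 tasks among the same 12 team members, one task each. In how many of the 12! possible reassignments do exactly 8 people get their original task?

Pick the 8 fixed positions: C(12,8) = 495 ways.
The remaining 4 must be deranged: !4 = 9.
Total: 495 × 9 = 4455.

4455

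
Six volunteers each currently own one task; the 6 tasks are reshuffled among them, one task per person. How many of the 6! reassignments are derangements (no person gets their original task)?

Recurrence: !6 = 5·(!5 + !4).
!6 = 5·(44 + 9) = 5·53 = 265

265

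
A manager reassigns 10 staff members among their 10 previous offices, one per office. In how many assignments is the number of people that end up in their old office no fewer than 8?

46

Sum C(10,i)·!(10-i) for i = 8..10:
  i=8: C(10,8)·!2 = 45·1 = 45
  i=9: C(10,9)·!1 = 10·0 = 0
  i=10: C(10,10)·!0 = 1·1 = 1
Total = 46.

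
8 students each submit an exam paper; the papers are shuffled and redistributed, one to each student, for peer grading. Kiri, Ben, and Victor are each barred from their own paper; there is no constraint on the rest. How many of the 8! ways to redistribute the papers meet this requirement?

Let A_j be the event that the j-th constrained one is fixed. By inclusion-exclusion over the 3 events:
Σ_{j=0}^{3} (-1)^j C(3,j)(8-j)!
= C(3,0)·8! - C(3,1)·7! + C(3,2)·6! - C(3,3)·5!
= 40320 - 15120 + 2160 - 120
= 27240

27240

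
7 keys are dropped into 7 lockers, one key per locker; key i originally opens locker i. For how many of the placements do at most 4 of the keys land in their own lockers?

# with exactly i fixed is C(7,i)·!(7-i); sum over i=0..4:
  i=0: C(7,0)·!7 = 1·1854 = 1854
  i=1: C(7,1)·!6 = 7·265 = 1855
  i=2: C(7,2)·!5 = 21·44 = 924
  i=3: C(7,3)·!4 = 35·9 = 315
  i=4: C(7,4)·!3 = 35·2 = 70
Total = 5018.

5018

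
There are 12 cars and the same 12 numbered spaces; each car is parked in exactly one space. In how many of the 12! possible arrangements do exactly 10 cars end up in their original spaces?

Pick the 10 fixed positions: C(12,10) = 66 ways.
The remaining 2 must be deranged: !2 = 1.
Total: 66 × 1 = 66.

66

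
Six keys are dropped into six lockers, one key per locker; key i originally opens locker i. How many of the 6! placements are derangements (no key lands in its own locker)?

265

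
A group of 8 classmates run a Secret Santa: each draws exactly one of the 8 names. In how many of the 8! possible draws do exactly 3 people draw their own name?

2464

Pick the 3 fixed positions: C(8,3) = 56 ways.
The remaining 5 must be deranged: !5 = 44.
Total: 56 × 44 = 2464.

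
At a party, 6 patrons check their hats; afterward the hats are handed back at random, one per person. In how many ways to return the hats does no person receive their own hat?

265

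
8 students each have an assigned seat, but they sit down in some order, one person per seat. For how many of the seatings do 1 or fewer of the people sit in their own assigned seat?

# with exactly i fixed is C(8,i)·!(8-i); sum over i=0..1:
  i=0: C(8,0)·!8 = 1·14833 = 14833
  i=1: C(8,1)·!7 = 8·1854 = 14832
Total = 29665.

29665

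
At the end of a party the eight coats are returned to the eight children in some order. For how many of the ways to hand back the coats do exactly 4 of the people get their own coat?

Choose which 4 of the 8 are fixed: C(8,4) = 70.
The other 4 form a derangement: !4 = 9.
Total: 70 × 9 = 630.

630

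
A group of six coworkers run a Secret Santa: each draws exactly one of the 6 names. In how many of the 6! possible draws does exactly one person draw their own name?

Pick the single fixed position: C(6,1) = 6 ways.
The other 5 form a derangement: !5 = 44.
Total: 6 × 44 = 264.

264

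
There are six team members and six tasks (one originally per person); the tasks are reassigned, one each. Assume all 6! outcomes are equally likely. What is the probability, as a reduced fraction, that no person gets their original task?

53/144

Favorable outcomes: !6 = 265.
Total outcomes: 6! = 720.
Probability = 265/720 = 53/144.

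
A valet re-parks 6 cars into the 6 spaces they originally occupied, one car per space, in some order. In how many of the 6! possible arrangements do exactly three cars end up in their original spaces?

Choose which 3 of the 6 are fixed: C(6,3) = 20.
The remaining 3 must be deranged: !3 = 2.
Total: 20 × 2 = 40.

40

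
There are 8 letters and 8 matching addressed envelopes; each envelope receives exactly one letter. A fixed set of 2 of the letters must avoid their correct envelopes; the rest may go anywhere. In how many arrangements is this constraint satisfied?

30960

Let A_j be the event that the j-th constrained one is fixed. By inclusion-exclusion over the 2 events:
Σ_{j=0}^{2} (-1)^j C(2,j)(8-j)!
= C(2,0)·8! - C(2,1)·7! + C(2,2)·6!
= 40320 - 10080 + 720
= 30960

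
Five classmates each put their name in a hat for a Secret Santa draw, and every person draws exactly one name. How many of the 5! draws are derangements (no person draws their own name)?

The subfactorial !5 = [5!/e] (nearest integer).
5! = 120, and 120/e ≈ 44.15, so !5 = 44.

44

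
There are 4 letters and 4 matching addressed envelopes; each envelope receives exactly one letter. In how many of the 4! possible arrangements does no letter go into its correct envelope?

9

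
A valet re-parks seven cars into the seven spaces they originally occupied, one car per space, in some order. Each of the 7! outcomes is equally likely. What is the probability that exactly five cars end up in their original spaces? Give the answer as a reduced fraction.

1/240

Favorable outcomes: C(7,5)·!2 = 21·1 = 21.
Total outcomes: 7! = 5040.
Probability = 21/5040 = 1/240.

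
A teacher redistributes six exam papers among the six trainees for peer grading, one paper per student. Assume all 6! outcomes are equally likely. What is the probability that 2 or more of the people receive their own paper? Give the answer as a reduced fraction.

Favorable outcomes: Σ_{i≥2} C(6,i)·!(6-i) = 15·9 + 20·2 + 15·1 + 6·0 + 1·1 = 191.
Total outcomes: 6! = 720.
Probability = 191/720 = 191/720.

191/720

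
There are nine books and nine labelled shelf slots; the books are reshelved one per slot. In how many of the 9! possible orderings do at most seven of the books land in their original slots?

# with exactly i fixed is C(9,i)·!(9-i); sum over i=0..7:
  i=0: C(9,0)·!9 = 1·133496 = 133496
  i=1: C(9,1)·!8 = 9·14833 = 133497
  i=2: C(9,2)·!7 = 36·1854 = 66744
  i=3: C(9,3)·!6 = 84·265 = 22260
  i=4: C(9,4)·!5 = 126·44 = 5544
  i=5: C(9,5)·!4 = 126·9 = 1134
  i=6: C(9,6)·!3 = 84·2 = 168
  i=7: C(9,7)·!2 = 36·1 = 36
Total = 362879.

362879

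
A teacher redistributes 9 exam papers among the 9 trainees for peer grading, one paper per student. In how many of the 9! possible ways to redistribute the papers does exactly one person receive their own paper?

Choose which one of the 9 is fixed: C(9,1) = 9.
The remaining 8 must be deranged: !8 = 14833.
Total: 9 × 14833 = 133497.

133497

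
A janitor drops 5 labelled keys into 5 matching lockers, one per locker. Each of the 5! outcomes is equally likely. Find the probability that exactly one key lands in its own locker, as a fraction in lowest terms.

Favorable outcomes: C(5,1)·!4 = 5·9 = 45.
Total outcomes: 5! = 120.
Probability = 45/120 = 3/8.

3/8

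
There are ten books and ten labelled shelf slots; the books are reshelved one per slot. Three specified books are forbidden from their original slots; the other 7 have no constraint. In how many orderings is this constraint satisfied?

Let A_j be the event that the j-th constrained one is fixed. By inclusion-exclusion over the 3 events:
Σ_{j=0}^{3} (-1)^j C(3,j)(10-j)!
= C(3,0)·10! - C(3,1)·9! + C(3,2)·8! - C(3,3)·7!
= 3628800 - 1088640 + 120960 - 5040
= 2656080

2656080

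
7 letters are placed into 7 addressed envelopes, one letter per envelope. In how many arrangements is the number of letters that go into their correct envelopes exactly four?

70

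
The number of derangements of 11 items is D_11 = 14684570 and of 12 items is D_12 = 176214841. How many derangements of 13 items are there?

D_13 = (13-1)·(D_12 + D_11) = 12·(176214841 + 14684570) = 12·190899411 = 2290792932.

2290792932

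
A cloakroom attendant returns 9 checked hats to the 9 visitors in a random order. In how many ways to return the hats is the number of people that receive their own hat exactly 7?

Pick the 7 fixed positions: C(9,7) = 36 ways.
The remaining 2 must be deranged: !2 = 1.
Total: 36 × 1 = 36.

36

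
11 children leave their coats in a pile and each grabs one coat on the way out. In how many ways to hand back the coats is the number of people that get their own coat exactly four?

611820

Choose which 4 of the 11 are fixed: C(11,4) = 330.
The other 7 form a derangement: !7 = 1854.
Total: 330 × 1854 = 611820.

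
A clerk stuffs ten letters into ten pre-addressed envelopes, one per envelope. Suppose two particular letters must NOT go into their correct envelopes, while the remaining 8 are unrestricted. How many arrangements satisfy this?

Let A_j be the event that the j-th constrained one is fixed. By inclusion-exclusion over the 2 events:
Σ_{j=0}^{2} (-1)^j C(2,j)(10-j)!
= C(2,0)·10! - C(2,1)·9! + C(2,2)·8!
= 3628800 - 725760 + 40320
= 2943360

2943360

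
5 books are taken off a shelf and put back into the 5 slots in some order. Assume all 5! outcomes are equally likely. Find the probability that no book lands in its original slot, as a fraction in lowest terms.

Favorable outcomes: !5 = 44.
Total outcomes: 5! = 120.
Probability = 44/120 = 11/30.

11/30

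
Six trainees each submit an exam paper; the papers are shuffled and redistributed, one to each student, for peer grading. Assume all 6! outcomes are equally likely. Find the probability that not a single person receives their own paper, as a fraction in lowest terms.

Favorable outcomes: !6 = 265.
Total outcomes: 6! = 720.
Probability = 265/720 = 53/144.

53/144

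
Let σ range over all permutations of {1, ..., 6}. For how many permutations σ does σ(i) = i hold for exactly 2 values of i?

135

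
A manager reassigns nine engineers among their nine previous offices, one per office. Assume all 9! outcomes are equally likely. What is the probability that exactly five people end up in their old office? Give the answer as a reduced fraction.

Favorable outcomes: C(9,5)·!4 = 126·9 = 1134.
Total outcomes: 9! = 362880.
Probability = 1134/362880 = 1/320.

1/320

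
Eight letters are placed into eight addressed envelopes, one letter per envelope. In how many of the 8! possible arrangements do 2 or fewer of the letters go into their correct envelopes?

37085

# with exactly i fixed is C(8,i)·!(8-i); sum over i=0..2:
  i=0: C(8,0)·!8 = 1·14833 = 14833
  i=1: C(8,1)·!7 = 8·1854 = 14832
  i=2: C(8,2)·!6 = 28·265 = 7420
Total = 37085.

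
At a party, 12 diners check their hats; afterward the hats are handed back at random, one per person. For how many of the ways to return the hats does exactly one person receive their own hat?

Choose which one of the 12 is fixed: C(12,1) = 12.
The remaining 11 must be deranged: !11 = 14684570.
Total: 12 × 14684570 = 176214840.

176214840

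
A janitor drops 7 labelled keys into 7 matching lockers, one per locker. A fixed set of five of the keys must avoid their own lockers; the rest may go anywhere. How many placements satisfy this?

Inclusion-exclusion on the 5 forbidden self-matches:
Σ_{j=0}^{5} (-1)^j C(5,j)(7-j)!
= C(5,0)·7! - C(5,1)·6! + C(5,2)·5! - C(5,3)·4! + C(5,4)·3! - C(5,5)·2!
= 5040 - 3600 + 1200 - 240 + 30 - 2
= 2428

2428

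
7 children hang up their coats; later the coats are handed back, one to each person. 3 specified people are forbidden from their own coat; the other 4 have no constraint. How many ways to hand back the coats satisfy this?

Let A_j be the event that the j-th constrained one is fixed. By inclusion-exclusion over the 3 events:
Σ_{j=0}^{3} (-1)^j C(3,j)(7-j)!
= C(3,0)·7! - C(3,1)·6! + C(3,2)·5! - C(3,3)·4!
= 5040 - 2160 + 360 - 24
= 3216

3216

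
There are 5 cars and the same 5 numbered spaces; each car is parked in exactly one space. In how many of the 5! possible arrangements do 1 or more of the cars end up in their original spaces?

76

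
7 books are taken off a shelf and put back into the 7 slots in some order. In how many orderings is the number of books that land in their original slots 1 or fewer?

Sum C(7,i)·!(7-i) for i = 0..1:
  i=0: C(7,0)·!7 = 1·1854 = 1854
  i=1: C(7,1)·!6 = 7·265 = 1855
Total = 3709.

3709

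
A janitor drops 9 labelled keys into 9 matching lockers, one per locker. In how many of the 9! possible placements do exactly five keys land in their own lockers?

1134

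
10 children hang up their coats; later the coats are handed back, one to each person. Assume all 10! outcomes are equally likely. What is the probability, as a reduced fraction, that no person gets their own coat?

16481/44800

Favorable outcomes: !10 = 1334961.
Total outcomes: 10! = 3628800.
Probability = 1334961/3628800 = 16481/44800.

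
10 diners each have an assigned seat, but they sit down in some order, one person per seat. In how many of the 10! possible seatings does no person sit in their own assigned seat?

1334961

Recurrence: !10 = 9·(!9 + !8).
!10 = 9·(133496 + 14833) = 9·148329 = 1334961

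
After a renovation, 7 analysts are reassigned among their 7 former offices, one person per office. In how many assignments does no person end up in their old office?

The number of derangements of 7 is !7 = Σ_{k=0}^{7} (-1)^k·7!/k!
= 7! - 7!/1! + 7!/2! - 7!/3! + 7!/4! - 7!/5! + 7!/6! - 7!/7!
= 5040 - 5040 + 2520 - 840 + 210 - 42 + 7 - 1
= 1854

1854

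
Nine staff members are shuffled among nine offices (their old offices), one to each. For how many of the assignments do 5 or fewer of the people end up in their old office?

362675

# with exactly i fixed is C(9,i)·!(9-i); sum over i=0..5:
  i=0: C(9,0)·!9 = 1·133496 = 133496
  i=1: C(9,1)·!8 = 9·14833 = 133497
  i=2: C(9,2)·!7 = 36·1854 = 66744
  i=3: C(9,3)·!6 = 84·265 = 22260
  i=4: C(9,4)·!5 = 126·44 = 5544
  i=5: C(9,5)·!4 = 126·9 = 1134
Total = 362675.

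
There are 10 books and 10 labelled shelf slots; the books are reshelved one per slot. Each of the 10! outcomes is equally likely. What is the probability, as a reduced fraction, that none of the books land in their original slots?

Favorable outcomes: !10 = 1334961.
Total outcomes: 10! = 3628800.
Probability = 1334961/3628800 = 16481/44800.

16481/44800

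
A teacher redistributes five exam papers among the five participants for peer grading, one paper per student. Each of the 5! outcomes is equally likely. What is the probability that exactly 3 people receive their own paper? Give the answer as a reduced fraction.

Favorable outcomes: C(5,3)·!2 = 10·1 = 10.
Total outcomes: 5! = 120.
Probability = 10/120 = 1/12.

1/12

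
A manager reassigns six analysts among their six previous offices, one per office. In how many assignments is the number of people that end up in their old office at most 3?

# with exactly i fixed is C(6,i)·!(6-i); sum over i=0..3:
  i=0: C(6,0)·!6 = 1·265 = 265
  i=1: C(6,1)·!5 = 6·44 = 264
  i=2: C(6,2)·!4 = 15·9 = 135
  i=3: C(6,3)·!3 = 20·2 = 40
Total = 704.

704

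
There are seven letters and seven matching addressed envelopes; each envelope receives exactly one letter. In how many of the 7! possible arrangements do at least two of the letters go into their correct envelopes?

Sum C(7,i)·!(7-i) for i = 2..7:
  i=2: C(7,2)·!5 = 21·44 = 924
  i=3: C(7,3)·!4 = 35·9 = 315
  i=4: C(7,4)·!3 = 35·2 = 70
  i=5: C(7,5)·!2 = 21·1 = 21
  i=6: C(7,6)·!1 = 7·0 = 0
  i=7: C(7,7)·!0 = 1·1 = 1
Total = 1331.

1331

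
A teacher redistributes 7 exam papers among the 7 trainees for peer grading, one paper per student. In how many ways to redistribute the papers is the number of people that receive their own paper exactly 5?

Pick the 5 fixed positions: C(7,5) = 21 ways.
The remaining 2 must be deranged: !2 = 1.
Total: 21 × 1 = 21.

21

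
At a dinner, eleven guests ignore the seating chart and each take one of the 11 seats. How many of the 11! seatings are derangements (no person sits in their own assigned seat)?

14684570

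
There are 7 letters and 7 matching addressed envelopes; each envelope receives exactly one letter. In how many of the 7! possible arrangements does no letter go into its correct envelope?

1854

!7 = 7! · Σ_{k=0}^{7} (-1)^k/k!
= 7! - 7!/1! + 7!/2! - 7!/3! + 7!/4! - 7!/5! + 7!/6! - 7!/7!
= 5040 - 5040 + 2520 - 840 + 210 - 42 + 7 - 1
= 1854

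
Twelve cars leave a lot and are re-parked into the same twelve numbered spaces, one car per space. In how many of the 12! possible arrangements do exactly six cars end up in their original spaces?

Pick the 6 fixed positions: C(12,6) = 924 ways.
The other 6 form a derangement: !6 = 265.
Total: 924 × 265 = 244860.

244860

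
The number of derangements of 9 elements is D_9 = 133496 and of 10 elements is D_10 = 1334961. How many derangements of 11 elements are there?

D_11 = (11-1)·(D_10 + D_9) = 10·(1334961 + 133496) = 10·1468457 = 14684570.

14684570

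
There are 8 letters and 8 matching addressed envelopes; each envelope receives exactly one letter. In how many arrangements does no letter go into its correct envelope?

14833

Use !n = (n-1)(!(n-1) + !(n-2)).
!8 = 7·(1854 + 265) = 7·2119 = 14833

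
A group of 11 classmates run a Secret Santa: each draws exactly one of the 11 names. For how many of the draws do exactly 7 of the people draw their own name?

Choose which 7 of the 11 are fixed: C(11,7) = 330.
The remaining 4 must be deranged: !4 = 9.
Total: 330 × 9 = 2970.

2970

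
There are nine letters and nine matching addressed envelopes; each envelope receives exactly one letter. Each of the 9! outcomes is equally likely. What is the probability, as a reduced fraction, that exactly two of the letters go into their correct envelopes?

Favorable outcomes: C(9,2)·!7 = 36·1854 = 66744.
Total outcomes: 9! = 362880.
Probability = 66744/362880 = 103/560.

103/560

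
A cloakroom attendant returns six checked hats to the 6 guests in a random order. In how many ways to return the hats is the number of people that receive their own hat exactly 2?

135

Choose which 2 of the 6 are fixed: C(6,2) = 15.
The other 4 form a derangement: !4 = 9.
Total: 15 × 9 = 135.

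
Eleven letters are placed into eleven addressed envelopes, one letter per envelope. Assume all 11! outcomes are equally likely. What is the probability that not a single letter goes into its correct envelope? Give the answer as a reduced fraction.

1468457/3991680

Favorable outcomes: !11 = 14684570.
Total outcomes: 11! = 39916800.
Probability = 14684570/39916800 = 1468457/3991680.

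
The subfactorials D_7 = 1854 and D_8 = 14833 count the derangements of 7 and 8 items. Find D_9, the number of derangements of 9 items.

133496

D_9 = (9-1)·(D_8 + D_7) = 8·(14833 + 1854) = 8·16687 = 133496.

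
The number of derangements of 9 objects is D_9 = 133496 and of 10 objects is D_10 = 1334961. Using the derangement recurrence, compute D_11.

14684570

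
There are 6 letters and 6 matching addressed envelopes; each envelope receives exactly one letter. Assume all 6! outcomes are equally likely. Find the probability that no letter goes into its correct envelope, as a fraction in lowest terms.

Favorable outcomes: !6 = 265.
Total outcomes: 6! = 720.
Probability = 265/720 = 53/144.

53/144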